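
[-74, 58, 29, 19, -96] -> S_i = Random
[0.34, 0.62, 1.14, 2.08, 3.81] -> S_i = 0.34*1.83^i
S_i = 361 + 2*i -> [361, 363, 365, 367, 369]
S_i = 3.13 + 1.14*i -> [3.13, 4.27, 5.41, 6.55, 7.69]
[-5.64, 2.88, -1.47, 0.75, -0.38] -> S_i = -5.64*(-0.51)^i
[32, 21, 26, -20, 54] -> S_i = Random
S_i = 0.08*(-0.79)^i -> [0.08, -0.06, 0.05, -0.04, 0.03]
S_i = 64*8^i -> [64, 512, 4096, 32768, 262144]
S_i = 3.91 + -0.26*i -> [3.91, 3.65, 3.39, 3.13, 2.87]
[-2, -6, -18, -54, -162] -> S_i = -2*3^i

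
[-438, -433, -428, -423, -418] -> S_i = -438 + 5*i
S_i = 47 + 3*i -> [47, 50, 53, 56, 59]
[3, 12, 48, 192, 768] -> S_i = 3*4^i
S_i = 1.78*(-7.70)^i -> [1.78, -13.71, 105.54, -812.63, 6257.24]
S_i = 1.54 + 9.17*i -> [1.54, 10.71, 19.88, 29.05, 38.22]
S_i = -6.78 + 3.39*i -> [-6.78, -3.39, 0.0, 3.39, 6.78]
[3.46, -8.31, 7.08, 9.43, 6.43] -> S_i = Random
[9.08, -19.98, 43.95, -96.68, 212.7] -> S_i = 9.08*(-2.20)^i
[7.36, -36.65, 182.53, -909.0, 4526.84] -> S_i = 7.36*(-4.98)^i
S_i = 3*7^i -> [3, 21, 147, 1029, 7203]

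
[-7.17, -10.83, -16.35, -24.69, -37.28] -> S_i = -7.17*1.51^i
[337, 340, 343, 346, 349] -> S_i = 337 + 3*i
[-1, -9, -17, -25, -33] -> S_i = -1 + -8*i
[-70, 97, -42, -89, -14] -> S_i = Random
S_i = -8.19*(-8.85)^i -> [-8.19, 72.48, -641.46, 5676.93, -50240.85]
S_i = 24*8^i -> [24, 192, 1536, 12288, 98304]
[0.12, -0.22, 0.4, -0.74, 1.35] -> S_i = 0.12*(-1.83)^i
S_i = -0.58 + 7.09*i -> [-0.58, 6.51, 13.6, 20.69, 27.78]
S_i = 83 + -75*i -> [83, 8, -67, -142, -217]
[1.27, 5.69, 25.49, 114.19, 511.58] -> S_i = 1.27*4.48^i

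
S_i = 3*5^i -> [3, 15, 75, 375, 1875]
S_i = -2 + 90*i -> [-2, 88, 178, 268, 358]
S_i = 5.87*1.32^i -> [5.87, 7.75, 10.23, 13.5, 17.82]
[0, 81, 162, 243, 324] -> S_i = 0 + 81*i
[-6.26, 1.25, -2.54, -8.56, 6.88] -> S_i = Random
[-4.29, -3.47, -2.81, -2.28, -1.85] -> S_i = -4.29*0.81^i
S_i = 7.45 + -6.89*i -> [7.45, 0.56, -6.33, -13.22, -20.11]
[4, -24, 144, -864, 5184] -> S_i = 4*-6^i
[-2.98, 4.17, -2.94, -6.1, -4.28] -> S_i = Random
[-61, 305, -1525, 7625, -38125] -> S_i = -61*-5^i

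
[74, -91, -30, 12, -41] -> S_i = Random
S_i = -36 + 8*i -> [-36, -28, -20, -12, -4]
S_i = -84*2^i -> [-84, -168, -336, -672, -1344]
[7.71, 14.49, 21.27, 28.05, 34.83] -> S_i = 7.71 + 6.78*i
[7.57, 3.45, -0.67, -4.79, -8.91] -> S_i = 7.57 + -4.12*i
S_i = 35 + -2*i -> [35, 33, 31, 29, 27]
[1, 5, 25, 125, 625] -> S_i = 1*5^i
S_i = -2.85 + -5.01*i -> [-2.85, -7.86, -12.87, -17.88, -22.89]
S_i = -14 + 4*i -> [-14, -10, -6, -2, 2]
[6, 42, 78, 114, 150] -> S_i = 6 + 36*i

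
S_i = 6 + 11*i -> [6, 17, 28, 39, 50]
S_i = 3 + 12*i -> [3, 15, 27, 39, 51]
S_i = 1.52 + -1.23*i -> [1.52, 0.29, -0.94, -2.17, -3.4]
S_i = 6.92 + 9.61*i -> [6.92, 16.53, 26.14, 35.75, 45.36]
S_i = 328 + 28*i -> [328, 356, 384, 412, 440]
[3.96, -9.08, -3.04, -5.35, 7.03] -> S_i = Random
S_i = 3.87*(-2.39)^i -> [3.87, -9.25, 22.11, -52.83, 126.27]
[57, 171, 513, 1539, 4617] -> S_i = 57*3^i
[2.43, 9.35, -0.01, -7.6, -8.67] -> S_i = Random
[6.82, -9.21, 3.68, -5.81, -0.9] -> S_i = Random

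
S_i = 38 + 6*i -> [38, 44, 50, 56, 62]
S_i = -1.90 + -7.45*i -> [-1.9, -9.35, -16.8, -24.25, -31.7]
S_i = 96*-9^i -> [96, -864, 7776, -69984, 629856]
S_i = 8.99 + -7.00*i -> [8.99, 1.99, -5.01, -12.01, -19.01]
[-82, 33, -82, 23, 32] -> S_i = Random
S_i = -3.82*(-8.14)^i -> [-3.82, 31.09, -253.11, 2060.33, -16771.08]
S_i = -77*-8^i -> [-77, 616, -4928, 39424, -315392]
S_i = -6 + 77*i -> [-6, 71, 148, 225, 302]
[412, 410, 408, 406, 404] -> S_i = 412 + -2*i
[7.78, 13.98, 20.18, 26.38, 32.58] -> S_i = 7.78 + 6.20*i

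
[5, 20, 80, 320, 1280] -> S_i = 5*4^i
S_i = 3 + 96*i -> [3, 99, 195, 291, 387]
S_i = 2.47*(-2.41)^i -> [2.47, -5.95, 14.35, -34.57, 83.32]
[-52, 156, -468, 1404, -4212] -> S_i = -52*-3^i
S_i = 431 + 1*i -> [431, 432, 433, 434, 435]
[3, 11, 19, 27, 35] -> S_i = 3 + 8*i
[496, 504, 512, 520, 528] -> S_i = 496 + 8*i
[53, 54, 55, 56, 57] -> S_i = 53 + 1*i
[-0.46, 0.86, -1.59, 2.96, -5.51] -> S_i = -0.46*(-1.86)^i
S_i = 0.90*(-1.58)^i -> [0.9, -1.42, 2.25, -3.55, 5.61]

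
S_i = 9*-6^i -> [9, -54, 324, -1944, 11664]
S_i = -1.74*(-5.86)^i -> [-1.74, 10.2, -59.75, 350.14, -2051.82]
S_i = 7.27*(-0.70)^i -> [7.27, -5.09, 3.56, -2.49, 1.75]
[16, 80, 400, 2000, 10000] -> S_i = 16*5^i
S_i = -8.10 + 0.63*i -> [-8.1, -7.47, -6.84, -6.21, -5.58]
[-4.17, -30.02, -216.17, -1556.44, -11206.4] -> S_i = -4.17*7.20^i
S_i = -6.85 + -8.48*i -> [-6.85, -15.33, -23.81, -32.29, -40.77]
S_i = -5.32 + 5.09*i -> [-5.32, -0.23, 4.86, 9.95, 15.04]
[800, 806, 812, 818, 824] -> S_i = 800 + 6*i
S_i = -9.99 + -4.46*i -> [-9.99, -14.45, -18.91, -23.37, -27.83]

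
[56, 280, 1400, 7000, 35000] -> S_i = 56*5^i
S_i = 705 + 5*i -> [705, 710, 715, 720, 725]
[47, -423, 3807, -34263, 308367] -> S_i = 47*-9^i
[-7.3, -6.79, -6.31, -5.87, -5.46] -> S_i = -7.30*0.93^i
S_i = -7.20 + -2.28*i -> [-7.2, -9.48, -11.76, -14.04, -16.32]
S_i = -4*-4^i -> [-4, 16, -64, 256, -1024]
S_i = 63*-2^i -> [63, -126, 252, -504, 1008]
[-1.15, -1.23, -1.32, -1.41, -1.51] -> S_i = -1.15*1.07^i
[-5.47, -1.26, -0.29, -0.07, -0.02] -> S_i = -5.47*0.23^i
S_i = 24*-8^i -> [24, -192, 1536, -12288, 98304]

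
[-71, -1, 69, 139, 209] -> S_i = -71 + 70*i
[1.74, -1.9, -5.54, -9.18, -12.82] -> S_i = 1.74 + -3.64*i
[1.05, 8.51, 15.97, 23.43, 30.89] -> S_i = 1.05 + 7.46*i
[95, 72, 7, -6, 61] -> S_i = Random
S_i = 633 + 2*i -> [633, 635, 637, 639, 641]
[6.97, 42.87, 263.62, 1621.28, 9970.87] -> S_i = 6.97*6.15^i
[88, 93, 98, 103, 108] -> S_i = 88 + 5*i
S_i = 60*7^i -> [60, 420, 2940, 20580, 144060]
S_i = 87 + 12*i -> [87, 99, 111, 123, 135]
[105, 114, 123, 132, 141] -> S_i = 105 + 9*i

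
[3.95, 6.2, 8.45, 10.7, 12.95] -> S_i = 3.95 + 2.25*i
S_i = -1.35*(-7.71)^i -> [-1.35, 10.41, -80.25, 618.72, -4770.36]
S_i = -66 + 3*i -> [-66, -63, -60, -57, -54]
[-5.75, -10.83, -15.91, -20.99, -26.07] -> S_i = -5.75 + -5.08*i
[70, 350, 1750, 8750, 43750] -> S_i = 70*5^i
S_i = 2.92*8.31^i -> [2.92, 24.27, 201.64, 1675.66, 13924.74]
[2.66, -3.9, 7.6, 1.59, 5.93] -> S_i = Random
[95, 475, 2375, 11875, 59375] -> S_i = 95*5^i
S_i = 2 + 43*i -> [2, 45, 88, 131, 174]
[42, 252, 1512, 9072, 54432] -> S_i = 42*6^i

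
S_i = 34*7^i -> [34, 238, 1666, 11662, 81634]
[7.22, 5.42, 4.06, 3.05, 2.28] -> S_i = 7.22*0.75^i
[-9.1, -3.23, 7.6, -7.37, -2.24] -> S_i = Random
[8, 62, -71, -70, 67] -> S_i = Random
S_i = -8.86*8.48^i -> [-8.86, -75.13, -637.13, -5402.83, -45816.0]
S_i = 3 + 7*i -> [3, 10, 17, 24, 31]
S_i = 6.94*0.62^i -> [6.94, 4.3, 2.67, 1.65, 1.03]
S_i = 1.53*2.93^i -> [1.53, 4.48, 13.13, 38.49, 112.76]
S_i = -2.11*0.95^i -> [-2.11, -2.0, -1.9, -1.81, -1.72]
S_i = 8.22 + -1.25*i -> [8.22, 6.97, 5.72, 4.47, 3.22]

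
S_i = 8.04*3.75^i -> [8.04, 30.15, 113.06, 423.98, 1589.94]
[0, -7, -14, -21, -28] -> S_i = 0 + -7*i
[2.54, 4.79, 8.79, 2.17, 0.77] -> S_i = Random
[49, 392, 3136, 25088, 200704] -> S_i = 49*8^i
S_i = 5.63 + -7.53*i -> [5.63, -1.9, -9.43, -16.96, -24.49]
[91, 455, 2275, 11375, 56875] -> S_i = 91*5^i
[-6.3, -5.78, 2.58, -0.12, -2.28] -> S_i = Random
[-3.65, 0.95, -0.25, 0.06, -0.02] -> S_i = -3.65*(-0.26)^i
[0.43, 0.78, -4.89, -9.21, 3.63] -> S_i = Random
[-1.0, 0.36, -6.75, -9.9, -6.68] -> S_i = Random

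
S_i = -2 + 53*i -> [-2, 51, 104, 157, 210]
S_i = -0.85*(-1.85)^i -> [-0.85, 1.57, -2.91, 5.38, -9.96]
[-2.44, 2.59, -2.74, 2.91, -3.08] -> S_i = -2.44*(-1.06)^i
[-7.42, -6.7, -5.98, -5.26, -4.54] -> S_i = -7.42 + 0.72*i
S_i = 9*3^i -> [9, 27, 81, 243, 729]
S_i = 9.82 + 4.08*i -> [9.82, 13.9, 17.98, 22.06, 26.14]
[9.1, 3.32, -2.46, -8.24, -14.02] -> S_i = 9.10 + -5.78*i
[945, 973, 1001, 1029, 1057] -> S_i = 945 + 28*i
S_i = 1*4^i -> [1, 4, 16, 64, 256]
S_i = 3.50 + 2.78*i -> [3.5, 6.28, 9.06, 11.84, 14.62]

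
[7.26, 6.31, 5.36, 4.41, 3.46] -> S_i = 7.26 + -0.95*i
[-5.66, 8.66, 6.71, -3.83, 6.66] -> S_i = Random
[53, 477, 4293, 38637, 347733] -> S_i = 53*9^i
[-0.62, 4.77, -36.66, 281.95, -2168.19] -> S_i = -0.62*(-7.69)^i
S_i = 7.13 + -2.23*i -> [7.13, 4.9, 2.67, 0.44, -1.79]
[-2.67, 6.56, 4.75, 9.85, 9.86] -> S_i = Random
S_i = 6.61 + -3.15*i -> [6.61, 3.46, 0.31, -2.84, -5.99]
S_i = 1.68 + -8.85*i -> [1.68, -7.17, -16.02, -24.87, -33.72]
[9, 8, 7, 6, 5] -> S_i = 9 + -1*i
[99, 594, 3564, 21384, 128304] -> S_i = 99*6^i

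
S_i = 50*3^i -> [50, 150, 450, 1350, 4050]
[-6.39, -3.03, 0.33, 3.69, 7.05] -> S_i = -6.39 + 3.36*i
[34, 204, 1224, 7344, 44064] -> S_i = 34*6^i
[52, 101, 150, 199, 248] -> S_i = 52 + 49*i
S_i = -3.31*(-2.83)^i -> [-3.31, 9.37, -26.51, 75.02, -212.31]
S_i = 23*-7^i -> [23, -161, 1127, -7889, 55223]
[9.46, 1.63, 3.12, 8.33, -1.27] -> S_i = Random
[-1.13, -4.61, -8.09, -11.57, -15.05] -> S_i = -1.13 + -3.48*i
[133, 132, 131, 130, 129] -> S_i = 133 + -1*i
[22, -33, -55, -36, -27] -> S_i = Random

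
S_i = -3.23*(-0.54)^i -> [-3.23, 1.74, -0.94, 0.51, -0.27]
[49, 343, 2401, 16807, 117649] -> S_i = 49*7^i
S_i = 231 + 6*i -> [231, 237, 243, 249, 255]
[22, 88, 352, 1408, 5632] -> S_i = 22*4^i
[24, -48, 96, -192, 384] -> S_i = 24*-2^i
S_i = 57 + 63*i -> [57, 120, 183, 246, 309]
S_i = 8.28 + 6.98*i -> [8.28, 15.26, 22.24, 29.22, 36.2]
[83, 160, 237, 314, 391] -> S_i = 83 + 77*i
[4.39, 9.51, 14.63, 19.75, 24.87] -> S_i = 4.39 + 5.12*i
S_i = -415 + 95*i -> [-415, -320, -225, -130, -35]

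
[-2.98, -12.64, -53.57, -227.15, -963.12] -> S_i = -2.98*4.24^i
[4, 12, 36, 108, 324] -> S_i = 4*3^i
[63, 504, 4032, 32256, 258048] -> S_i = 63*8^i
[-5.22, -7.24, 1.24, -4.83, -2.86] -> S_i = Random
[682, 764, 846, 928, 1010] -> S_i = 682 + 82*i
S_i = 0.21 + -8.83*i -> [0.21, -8.62, -17.45, -26.28, -35.11]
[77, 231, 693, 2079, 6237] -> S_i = 77*3^i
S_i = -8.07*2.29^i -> [-8.07, -18.48, -42.32, -96.91, -221.93]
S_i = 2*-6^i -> [2, -12, 72, -432, 2592]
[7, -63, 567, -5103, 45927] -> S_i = 7*-9^i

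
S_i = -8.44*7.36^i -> [-8.44, -62.12, -457.19, -3364.93, -24765.88]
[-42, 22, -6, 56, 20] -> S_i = Random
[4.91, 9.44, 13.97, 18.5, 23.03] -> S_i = 4.91 + 4.53*i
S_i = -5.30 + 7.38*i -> [-5.3, 2.08, 9.46, 16.84, 24.22]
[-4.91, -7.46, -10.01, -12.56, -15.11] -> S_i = -4.91 + -2.55*i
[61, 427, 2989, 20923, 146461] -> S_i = 61*7^i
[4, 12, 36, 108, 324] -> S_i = 4*3^i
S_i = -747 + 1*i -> [-747, -746, -745, -744, -743]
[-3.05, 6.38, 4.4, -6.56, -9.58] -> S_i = Random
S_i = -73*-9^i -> [-73, 657, -5913, 53217, -478953]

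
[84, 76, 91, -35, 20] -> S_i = Random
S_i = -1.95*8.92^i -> [-1.95, -17.39, -155.15, -1383.98, -12345.08]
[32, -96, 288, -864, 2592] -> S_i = 32*-3^i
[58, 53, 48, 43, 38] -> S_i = 58 + -5*i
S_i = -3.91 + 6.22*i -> [-3.91, 2.31, 8.53, 14.75, 20.97]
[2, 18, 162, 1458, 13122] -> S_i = 2*9^i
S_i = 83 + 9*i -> [83, 92, 101, 110, 119]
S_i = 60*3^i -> [60, 180, 540, 1620, 4860]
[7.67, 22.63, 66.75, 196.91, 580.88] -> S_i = 7.67*2.95^i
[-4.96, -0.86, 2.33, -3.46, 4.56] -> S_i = Random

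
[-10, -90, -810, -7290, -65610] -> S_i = -10*9^i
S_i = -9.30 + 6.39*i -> [-9.3, -2.91, 3.48, 9.87, 16.26]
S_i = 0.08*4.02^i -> [0.08, 0.32, 1.29, 5.2, 20.89]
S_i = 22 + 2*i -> [22, 24, 26, 28, 30]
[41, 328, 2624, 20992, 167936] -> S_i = 41*8^i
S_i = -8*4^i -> [-8, -32, -128, -512, -2048]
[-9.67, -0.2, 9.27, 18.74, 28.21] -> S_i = -9.67 + 9.47*i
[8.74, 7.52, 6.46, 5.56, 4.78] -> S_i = 8.74*0.86^i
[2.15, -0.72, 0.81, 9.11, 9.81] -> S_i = Random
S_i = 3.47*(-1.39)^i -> [3.47, -4.82, 6.7, -9.32, 12.95]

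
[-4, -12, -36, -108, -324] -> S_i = -4*3^i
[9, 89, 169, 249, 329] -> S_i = 9 + 80*i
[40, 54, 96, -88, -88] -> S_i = Random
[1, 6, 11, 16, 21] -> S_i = 1 + 5*i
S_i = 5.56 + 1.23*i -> [5.56, 6.79, 8.02, 9.25, 10.48]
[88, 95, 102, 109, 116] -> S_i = 88 + 7*i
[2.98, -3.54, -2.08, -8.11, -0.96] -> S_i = Random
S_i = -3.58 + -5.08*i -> [-3.58, -8.66, -13.74, -18.82, -23.9]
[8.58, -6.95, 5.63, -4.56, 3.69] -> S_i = 8.58*(-0.81)^i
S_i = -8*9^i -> [-8, -72, -648, -5832, -52488]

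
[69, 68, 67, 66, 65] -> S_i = 69 + -1*i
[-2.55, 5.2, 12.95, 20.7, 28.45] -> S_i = -2.55 + 7.75*i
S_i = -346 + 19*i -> [-346, -327, -308, -289, -270]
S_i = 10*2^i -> [10, 20, 40, 80, 160]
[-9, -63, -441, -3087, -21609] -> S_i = -9*7^i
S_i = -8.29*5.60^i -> [-8.29, -46.42, -259.97, -1455.86, -8152.8]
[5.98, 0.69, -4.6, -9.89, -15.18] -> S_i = 5.98 + -5.29*i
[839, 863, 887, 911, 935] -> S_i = 839 + 24*i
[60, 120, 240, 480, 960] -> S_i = 60*2^i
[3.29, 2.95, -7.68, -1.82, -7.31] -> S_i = Random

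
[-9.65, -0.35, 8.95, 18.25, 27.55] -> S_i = -9.65 + 9.30*i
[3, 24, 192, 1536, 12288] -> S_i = 3*8^i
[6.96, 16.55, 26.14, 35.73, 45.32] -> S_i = 6.96 + 9.59*i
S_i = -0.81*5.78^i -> [-0.81, -4.68, -27.06, -156.41, -904.06]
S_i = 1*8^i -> [1, 8, 64, 512, 4096]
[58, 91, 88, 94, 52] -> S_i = Random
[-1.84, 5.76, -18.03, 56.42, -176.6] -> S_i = -1.84*(-3.13)^i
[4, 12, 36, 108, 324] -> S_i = 4*3^i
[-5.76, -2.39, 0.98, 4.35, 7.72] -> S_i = -5.76 + 3.37*i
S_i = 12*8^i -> [12, 96, 768, 6144, 49152]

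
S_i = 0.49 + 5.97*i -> [0.49, 6.46, 12.43, 18.4, 24.37]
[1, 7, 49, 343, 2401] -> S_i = 1*7^i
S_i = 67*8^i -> [67, 536, 4288, 34304, 274432]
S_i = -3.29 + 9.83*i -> [-3.29, 6.54, 16.37, 26.2, 36.03]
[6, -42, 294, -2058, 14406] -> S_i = 6*-7^i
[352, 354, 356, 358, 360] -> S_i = 352 + 2*i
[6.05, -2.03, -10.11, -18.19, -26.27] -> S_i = 6.05 + -8.08*i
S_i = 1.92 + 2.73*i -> [1.92, 4.65, 7.38, 10.11, 12.84]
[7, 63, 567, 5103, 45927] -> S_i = 7*9^i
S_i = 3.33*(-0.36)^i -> [3.33, -1.2, 0.43, -0.16, 0.06]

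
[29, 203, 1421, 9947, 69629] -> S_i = 29*7^i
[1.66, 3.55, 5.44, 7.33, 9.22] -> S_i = 1.66 + 1.89*i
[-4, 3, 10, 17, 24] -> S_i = -4 + 7*i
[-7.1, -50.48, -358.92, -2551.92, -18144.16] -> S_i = -7.10*7.11^i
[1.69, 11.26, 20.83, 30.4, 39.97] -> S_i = 1.69 + 9.57*i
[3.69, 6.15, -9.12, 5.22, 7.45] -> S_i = Random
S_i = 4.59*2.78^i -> [4.59, 12.76, 35.47, 98.62, 274.15]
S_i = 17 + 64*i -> [17, 81, 145, 209, 273]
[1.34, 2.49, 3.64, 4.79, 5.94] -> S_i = 1.34 + 1.15*i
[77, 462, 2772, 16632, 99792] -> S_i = 77*6^i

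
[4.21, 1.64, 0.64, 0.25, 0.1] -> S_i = 4.21*0.39^i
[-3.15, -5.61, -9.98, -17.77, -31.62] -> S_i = -3.15*1.78^i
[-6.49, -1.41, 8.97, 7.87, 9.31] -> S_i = Random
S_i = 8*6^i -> [8, 48, 288, 1728, 10368]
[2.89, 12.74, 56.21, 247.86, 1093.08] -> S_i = 2.89*4.41^i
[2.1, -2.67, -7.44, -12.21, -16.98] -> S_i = 2.10 + -4.77*i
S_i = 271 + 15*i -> [271, 286, 301, 316, 331]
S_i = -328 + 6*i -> [-328, -322, -316, -310, -304]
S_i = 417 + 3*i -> [417, 420, 423, 426, 429]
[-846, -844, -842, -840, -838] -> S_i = -846 + 2*i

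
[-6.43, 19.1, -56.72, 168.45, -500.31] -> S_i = -6.43*(-2.97)^i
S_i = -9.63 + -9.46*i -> [-9.63, -19.09, -28.55, -38.01, -47.47]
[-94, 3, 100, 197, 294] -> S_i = -94 + 97*i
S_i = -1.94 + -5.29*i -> [-1.94, -7.23, -12.52, -17.81, -23.1]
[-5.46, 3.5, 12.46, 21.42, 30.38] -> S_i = -5.46 + 8.96*i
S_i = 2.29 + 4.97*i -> [2.29, 7.26, 12.23, 17.2, 22.17]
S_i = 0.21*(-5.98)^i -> [0.21, -1.26, 7.51, -44.91, 268.55]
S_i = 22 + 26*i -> [22, 48, 74, 100, 126]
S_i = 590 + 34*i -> [590, 624, 658, 692, 726]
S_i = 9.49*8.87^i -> [9.49, 84.18, 746.64, 6622.73, 58743.62]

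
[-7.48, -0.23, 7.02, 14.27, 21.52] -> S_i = -7.48 + 7.25*i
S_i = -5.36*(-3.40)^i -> [-5.36, 18.22, -61.96, 210.67, -716.28]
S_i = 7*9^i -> [7, 63, 567, 5103, 45927]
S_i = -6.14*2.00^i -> [-6.14, -12.28, -24.56, -49.12, -98.24]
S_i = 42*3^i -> [42, 126, 378, 1134, 3402]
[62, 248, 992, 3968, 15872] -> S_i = 62*4^i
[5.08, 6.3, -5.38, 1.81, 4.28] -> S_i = Random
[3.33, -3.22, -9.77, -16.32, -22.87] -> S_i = 3.33 + -6.55*i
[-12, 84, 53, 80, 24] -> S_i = Random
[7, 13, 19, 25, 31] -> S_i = 7 + 6*i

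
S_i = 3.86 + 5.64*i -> [3.86, 9.5, 15.14, 20.78, 26.42]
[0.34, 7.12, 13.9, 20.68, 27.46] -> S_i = 0.34 + 6.78*i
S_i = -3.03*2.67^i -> [-3.03, -8.09, -21.6, -57.67, -153.99]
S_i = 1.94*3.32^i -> [1.94, 6.44, 21.38, 70.99, 235.7]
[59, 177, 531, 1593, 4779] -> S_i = 59*3^i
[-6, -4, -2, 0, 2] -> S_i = -6 + 2*i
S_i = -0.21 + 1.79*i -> [-0.21, 1.58, 3.37, 5.16, 6.95]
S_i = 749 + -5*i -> [749, 744, 739, 734, 729]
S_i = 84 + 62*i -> [84, 146, 208, 270, 332]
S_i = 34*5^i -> [34, 170, 850, 4250, 21250]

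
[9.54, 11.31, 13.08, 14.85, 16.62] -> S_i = 9.54 + 1.77*i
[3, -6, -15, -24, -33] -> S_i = 3 + -9*i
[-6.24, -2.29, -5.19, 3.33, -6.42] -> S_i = Random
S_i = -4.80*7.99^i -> [-4.8, -38.35, -306.43, -2448.4, -19562.68]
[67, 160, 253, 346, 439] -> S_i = 67 + 93*i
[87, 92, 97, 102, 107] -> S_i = 87 + 5*i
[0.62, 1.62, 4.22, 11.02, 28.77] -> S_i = 0.62*2.61^i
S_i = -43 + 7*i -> [-43, -36, -29, -22, -15]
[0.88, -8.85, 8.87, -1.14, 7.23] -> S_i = Random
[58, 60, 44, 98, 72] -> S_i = Random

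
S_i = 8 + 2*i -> [8, 10, 12, 14, 16]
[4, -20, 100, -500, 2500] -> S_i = 4*-5^i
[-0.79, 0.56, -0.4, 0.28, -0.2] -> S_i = -0.79*(-0.71)^i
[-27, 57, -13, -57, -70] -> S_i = Random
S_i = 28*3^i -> [28, 84, 252, 756, 2268]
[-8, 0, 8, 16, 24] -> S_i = -8 + 8*i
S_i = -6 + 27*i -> [-6, 21, 48, 75, 102]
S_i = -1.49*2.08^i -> [-1.49, -3.1, -6.45, -13.41, -27.89]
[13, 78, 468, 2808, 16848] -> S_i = 13*6^i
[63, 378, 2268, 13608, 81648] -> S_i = 63*6^i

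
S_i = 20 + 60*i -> [20, 80, 140, 200, 260]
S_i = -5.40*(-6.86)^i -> [-5.4, 37.04, -254.12, 1743.28, -11958.87]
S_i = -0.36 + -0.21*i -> [-0.36, -0.57, -0.78, -0.99, -1.2]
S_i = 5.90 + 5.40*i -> [5.9, 11.3, 16.7, 22.1, 27.5]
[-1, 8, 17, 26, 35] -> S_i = -1 + 9*i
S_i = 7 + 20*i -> [7, 27, 47, 67, 87]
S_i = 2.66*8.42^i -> [2.66, 22.4, 188.58, 1587.88, 13369.96]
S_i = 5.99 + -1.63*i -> [5.99, 4.36, 2.73, 1.1, -0.53]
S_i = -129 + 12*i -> [-129, -117, -105, -93, -81]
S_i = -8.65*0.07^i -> [-8.65, -0.61, -0.04, -0.0, -0.0]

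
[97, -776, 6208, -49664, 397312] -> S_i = 97*-8^i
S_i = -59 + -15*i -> [-59, -74, -89, -104, -119]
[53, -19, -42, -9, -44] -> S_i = Random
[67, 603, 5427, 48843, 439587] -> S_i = 67*9^i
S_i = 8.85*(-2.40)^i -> [8.85, -21.24, 50.98, -122.34, 293.62]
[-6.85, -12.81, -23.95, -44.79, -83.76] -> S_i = -6.85*1.87^i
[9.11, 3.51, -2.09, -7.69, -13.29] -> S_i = 9.11 + -5.60*i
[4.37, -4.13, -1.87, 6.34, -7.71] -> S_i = Random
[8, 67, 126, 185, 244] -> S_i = 8 + 59*i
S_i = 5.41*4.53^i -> [5.41, 24.51, 111.02, 502.91, 2278.19]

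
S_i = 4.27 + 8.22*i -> [4.27, 12.49, 20.71, 28.93, 37.15]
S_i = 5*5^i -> [5, 25, 125, 625, 3125]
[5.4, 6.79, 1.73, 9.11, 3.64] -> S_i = Random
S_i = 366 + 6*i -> [366, 372, 378, 384, 390]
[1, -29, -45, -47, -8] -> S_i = Random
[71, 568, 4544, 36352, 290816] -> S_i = 71*8^i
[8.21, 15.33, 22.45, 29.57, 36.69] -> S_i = 8.21 + 7.12*i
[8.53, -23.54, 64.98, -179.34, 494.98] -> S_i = 8.53*(-2.76)^i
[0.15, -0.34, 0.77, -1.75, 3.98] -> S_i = 0.15*(-2.27)^i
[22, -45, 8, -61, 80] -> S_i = Random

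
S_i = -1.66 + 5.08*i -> [-1.66, 3.42, 8.5, 13.58, 18.66]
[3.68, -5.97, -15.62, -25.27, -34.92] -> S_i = 3.68 + -9.65*i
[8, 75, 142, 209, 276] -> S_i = 8 + 67*i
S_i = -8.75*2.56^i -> [-8.75, -22.4, -57.34, -146.8, -375.81]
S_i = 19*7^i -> [19, 133, 931, 6517, 45619]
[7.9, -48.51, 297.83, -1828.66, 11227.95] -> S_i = 7.90*(-6.14)^i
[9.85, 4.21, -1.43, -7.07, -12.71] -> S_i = 9.85 + -5.64*i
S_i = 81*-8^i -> [81, -648, 5184, -41472, 331776]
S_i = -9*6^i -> [-9, -54, -324, -1944, -11664]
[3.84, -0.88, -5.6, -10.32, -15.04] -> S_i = 3.84 + -4.72*i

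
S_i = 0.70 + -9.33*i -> [0.7, -8.63, -17.96, -27.29, -36.62]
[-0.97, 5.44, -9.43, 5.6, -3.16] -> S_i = Random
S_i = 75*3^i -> [75, 225, 675, 2025, 6075]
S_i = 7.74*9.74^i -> [7.74, 75.39, 734.28, 7151.84, 69658.93]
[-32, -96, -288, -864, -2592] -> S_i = -32*3^i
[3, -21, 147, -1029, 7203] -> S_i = 3*-7^i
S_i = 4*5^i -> [4, 20, 100, 500, 2500]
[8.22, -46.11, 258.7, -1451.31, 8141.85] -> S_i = 8.22*(-5.61)^i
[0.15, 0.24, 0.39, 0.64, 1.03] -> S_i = 0.15*1.62^i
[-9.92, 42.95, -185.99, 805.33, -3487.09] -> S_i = -9.92*(-4.33)^i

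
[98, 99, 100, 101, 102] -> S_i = 98 + 1*i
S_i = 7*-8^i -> [7, -56, 448, -3584, 28672]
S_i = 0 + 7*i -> [0, 7, 14, 21, 28]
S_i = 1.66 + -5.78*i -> [1.66, -4.12, -9.9, -15.68, -21.46]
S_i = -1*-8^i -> [-1, 8, -64, 512, -4096]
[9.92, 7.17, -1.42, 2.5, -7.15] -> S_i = Random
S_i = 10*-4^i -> [10, -40, 160, -640, 2560]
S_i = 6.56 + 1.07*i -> [6.56, 7.63, 8.7, 9.77, 10.84]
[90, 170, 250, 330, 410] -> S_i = 90 + 80*i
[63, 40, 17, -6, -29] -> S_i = 63 + -23*i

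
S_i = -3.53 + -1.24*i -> [-3.53, -4.77, -6.01, -7.25, -8.49]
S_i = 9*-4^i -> [9, -36, 144, -576, 2304]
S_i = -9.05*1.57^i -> [-9.05, -14.21, -22.31, -35.02, -54.99]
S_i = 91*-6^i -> [91, -546, 3276, -19656, 117936]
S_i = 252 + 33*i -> [252, 285, 318, 351, 384]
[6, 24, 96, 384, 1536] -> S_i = 6*4^i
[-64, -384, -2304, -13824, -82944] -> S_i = -64*6^i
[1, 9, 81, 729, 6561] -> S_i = 1*9^i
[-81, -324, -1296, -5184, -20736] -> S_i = -81*4^i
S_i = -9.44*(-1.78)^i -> [-9.44, 16.8, -29.91, 53.24, -94.77]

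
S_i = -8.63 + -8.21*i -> [-8.63, -16.84, -25.05, -33.26, -41.47]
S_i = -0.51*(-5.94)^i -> [-0.51, 3.03, -17.99, 106.89, -634.92]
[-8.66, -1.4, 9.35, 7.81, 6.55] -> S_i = Random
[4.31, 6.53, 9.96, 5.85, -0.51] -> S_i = Random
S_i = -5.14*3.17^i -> [-5.14, -16.29, -51.65, -163.73, -519.04]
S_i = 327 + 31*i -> [327, 358, 389, 420, 451]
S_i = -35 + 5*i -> [-35, -30, -25, -20, -15]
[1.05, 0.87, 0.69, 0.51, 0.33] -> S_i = 1.05 + -0.18*i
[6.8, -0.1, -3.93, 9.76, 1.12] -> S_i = Random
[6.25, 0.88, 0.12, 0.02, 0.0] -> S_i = 6.25*0.14^i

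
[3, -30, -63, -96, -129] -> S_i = 3 + -33*i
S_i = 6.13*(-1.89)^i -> [6.13, -11.59, 21.9, -41.39, 78.22]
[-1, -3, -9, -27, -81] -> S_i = -1*3^i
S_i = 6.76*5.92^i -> [6.76, 40.02, 236.91, 1402.53, 8302.97]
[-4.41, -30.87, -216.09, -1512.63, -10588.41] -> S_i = -4.41*7.00^i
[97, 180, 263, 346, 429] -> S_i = 97 + 83*i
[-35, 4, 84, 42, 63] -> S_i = Random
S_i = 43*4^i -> [43, 172, 688, 2752, 11008]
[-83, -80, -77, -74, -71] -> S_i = -83 + 3*i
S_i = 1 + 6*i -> [1, 7, 13, 19, 25]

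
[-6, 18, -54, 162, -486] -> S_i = -6*-3^i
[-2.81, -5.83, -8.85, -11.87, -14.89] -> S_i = -2.81 + -3.02*i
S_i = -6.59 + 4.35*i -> [-6.59, -2.24, 2.11, 6.46, 10.81]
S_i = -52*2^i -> [-52, -104, -208, -416, -832]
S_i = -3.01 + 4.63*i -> [-3.01, 1.62, 6.25, 10.88, 15.51]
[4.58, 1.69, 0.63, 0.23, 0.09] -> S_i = 4.58*0.37^i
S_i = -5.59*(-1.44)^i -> [-5.59, 8.05, -11.59, 16.69, -24.04]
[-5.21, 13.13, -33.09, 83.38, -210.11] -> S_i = -5.21*(-2.52)^i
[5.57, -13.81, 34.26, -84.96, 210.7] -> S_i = 5.57*(-2.48)^i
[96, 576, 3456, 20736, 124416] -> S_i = 96*6^i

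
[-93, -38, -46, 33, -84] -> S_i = Random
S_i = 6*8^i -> [6, 48, 384, 3072, 24576]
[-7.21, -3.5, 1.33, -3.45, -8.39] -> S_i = Random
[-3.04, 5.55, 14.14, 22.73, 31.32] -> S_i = -3.04 + 8.59*i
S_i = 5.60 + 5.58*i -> [5.6, 11.18, 16.76, 22.34, 27.92]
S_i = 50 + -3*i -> [50, 47, 44, 41, 38]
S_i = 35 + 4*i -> [35, 39, 43, 47, 51]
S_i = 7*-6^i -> [7, -42, 252, -1512, 9072]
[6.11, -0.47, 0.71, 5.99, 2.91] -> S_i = Random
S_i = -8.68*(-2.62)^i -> [-8.68, 22.74, -59.58, 156.11, -409.0]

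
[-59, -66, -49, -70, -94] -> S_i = Random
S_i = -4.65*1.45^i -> [-4.65, -6.74, -9.78, -14.18, -20.56]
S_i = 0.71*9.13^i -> [0.71, 6.48, 59.18, 540.34, 4933.34]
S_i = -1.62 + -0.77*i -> [-1.62, -2.39, -3.16, -3.93, -4.7]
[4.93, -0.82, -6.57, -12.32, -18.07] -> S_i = 4.93 + -5.75*i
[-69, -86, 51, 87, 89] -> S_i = Random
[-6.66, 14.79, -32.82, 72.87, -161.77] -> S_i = -6.66*(-2.22)^i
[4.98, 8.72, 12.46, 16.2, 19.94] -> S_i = 4.98 + 3.74*i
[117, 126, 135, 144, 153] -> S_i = 117 + 9*i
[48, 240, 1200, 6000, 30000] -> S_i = 48*5^i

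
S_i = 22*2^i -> [22, 44, 88, 176, 352]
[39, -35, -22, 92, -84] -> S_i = Random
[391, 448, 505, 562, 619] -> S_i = 391 + 57*i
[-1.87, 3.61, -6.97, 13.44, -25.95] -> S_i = -1.87*(-1.93)^i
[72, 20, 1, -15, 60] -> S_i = Random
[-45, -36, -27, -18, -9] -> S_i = -45 + 9*i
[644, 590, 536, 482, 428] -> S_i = 644 + -54*i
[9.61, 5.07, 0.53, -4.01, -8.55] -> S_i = 9.61 + -4.54*i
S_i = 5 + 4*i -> [5, 9, 13, 17, 21]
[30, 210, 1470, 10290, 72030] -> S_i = 30*7^i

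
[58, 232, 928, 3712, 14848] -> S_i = 58*4^i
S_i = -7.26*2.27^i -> [-7.26, -16.48, -37.41, -84.92, -192.77]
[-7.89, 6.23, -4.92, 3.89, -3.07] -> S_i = -7.89*(-0.79)^i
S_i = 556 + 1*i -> [556, 557, 558, 559, 560]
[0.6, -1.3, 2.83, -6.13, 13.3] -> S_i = 0.60*(-2.17)^i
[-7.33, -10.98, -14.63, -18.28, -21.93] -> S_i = -7.33 + -3.65*i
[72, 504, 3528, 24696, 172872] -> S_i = 72*7^i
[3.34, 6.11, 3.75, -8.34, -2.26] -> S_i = Random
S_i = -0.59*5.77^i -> [-0.59, -3.4, -19.64, -113.34, -653.97]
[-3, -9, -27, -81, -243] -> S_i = -3*3^i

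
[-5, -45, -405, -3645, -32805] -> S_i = -5*9^i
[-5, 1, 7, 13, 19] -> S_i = -5 + 6*i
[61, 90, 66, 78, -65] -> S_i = Random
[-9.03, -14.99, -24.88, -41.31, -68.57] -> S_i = -9.03*1.66^i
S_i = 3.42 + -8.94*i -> [3.42, -5.52, -14.46, -23.4, -32.34]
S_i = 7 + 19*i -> [7, 26, 45, 64, 83]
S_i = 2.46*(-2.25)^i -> [2.46, -5.54, 12.45, -28.02, 63.05]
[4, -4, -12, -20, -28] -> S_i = 4 + -8*i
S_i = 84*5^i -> [84, 420, 2100, 10500, 52500]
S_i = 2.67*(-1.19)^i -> [2.67, -3.18, 3.78, -4.5, 5.35]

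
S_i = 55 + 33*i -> [55, 88, 121, 154, 187]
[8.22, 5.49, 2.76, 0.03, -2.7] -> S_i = 8.22 + -2.73*i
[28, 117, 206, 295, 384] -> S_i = 28 + 89*i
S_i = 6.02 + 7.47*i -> [6.02, 13.49, 20.96, 28.43, 35.9]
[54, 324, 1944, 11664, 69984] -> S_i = 54*6^i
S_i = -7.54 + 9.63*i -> [-7.54, 2.09, 11.72, 21.35, 30.98]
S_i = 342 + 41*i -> [342, 383, 424, 465, 506]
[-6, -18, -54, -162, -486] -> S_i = -6*3^i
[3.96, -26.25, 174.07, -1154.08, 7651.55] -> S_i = 3.96*(-6.63)^i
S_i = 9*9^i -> [9, 81, 729, 6561, 59049]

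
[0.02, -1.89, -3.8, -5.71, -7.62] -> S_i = 0.02 + -1.91*i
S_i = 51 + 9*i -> [51, 60, 69, 78, 87]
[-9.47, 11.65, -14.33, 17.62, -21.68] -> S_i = -9.47*(-1.23)^i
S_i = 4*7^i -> [4, 28, 196, 1372, 9604]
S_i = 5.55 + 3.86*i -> [5.55, 9.41, 13.27, 17.13, 20.99]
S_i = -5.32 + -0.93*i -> [-5.32, -6.25, -7.18, -8.11, -9.04]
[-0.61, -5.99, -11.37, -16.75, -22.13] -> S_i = -0.61 + -5.38*i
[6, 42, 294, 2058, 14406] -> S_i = 6*7^i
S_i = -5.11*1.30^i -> [-5.11, -6.64, -8.64, -11.23, -14.59]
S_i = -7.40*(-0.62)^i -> [-7.4, 4.59, -2.84, 1.76, -1.09]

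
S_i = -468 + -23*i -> [-468, -491, -514, -537, -560]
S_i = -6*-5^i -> [-6, 30, -150, 750, -3750]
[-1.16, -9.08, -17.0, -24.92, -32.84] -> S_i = -1.16 + -7.92*i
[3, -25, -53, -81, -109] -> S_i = 3 + -28*i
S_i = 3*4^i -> [3, 12, 48, 192, 768]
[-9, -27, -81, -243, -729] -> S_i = -9*3^i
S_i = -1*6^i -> [-1, -6, -36, -216, -1296]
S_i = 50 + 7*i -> [50, 57, 64, 71, 78]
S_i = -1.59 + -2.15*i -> [-1.59, -3.74, -5.89, -8.04, -10.19]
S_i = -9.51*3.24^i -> [-9.51, -30.81, -99.83, -323.46, -1048.0]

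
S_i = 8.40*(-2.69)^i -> [8.4, -22.6, 60.78, -163.51, 439.83]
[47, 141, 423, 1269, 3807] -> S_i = 47*3^i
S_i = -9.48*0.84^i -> [-9.48, -7.96, -6.69, -5.62, -4.72]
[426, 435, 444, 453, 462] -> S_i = 426 + 9*i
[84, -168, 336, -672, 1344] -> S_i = 84*-2^i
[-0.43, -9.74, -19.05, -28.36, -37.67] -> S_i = -0.43 + -9.31*i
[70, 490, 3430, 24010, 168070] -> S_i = 70*7^i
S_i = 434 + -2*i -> [434, 432, 430, 428, 426]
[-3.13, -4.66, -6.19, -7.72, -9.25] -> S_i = -3.13 + -1.53*i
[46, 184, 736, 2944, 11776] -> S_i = 46*4^i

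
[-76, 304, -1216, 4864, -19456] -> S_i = -76*-4^i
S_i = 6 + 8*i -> [6, 14, 22, 30, 38]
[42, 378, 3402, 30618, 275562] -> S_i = 42*9^i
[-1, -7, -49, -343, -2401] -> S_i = -1*7^i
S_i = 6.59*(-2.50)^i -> [6.59, -16.48, 41.19, -102.97, 257.42]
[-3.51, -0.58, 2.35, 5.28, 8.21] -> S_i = -3.51 + 2.93*i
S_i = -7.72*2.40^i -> [-7.72, -18.53, -44.47, -106.72, -256.13]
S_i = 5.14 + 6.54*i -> [5.14, 11.68, 18.22, 24.76, 31.3]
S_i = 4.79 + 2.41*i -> [4.79, 7.2, 9.61, 12.02, 14.43]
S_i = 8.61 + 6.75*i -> [8.61, 15.36, 22.11, 28.86, 35.61]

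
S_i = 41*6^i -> [41, 246, 1476, 8856, 53136]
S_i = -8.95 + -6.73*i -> [-8.95, -15.68, -22.41, -29.14, -35.87]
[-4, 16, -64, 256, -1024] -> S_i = -4*-4^i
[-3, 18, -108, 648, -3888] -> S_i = -3*-6^i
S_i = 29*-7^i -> [29, -203, 1421, -9947, 69629]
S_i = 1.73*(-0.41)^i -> [1.73, -0.71, 0.29, -0.12, 0.05]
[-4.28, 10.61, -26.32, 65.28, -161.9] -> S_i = -4.28*(-2.48)^i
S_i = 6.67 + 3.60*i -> [6.67, 10.27, 13.87, 17.47, 21.07]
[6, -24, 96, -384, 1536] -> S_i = 6*-4^i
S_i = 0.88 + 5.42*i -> [0.88, 6.3, 11.72, 17.14, 22.56]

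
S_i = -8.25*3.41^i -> [-8.25, -28.13, -95.93, -327.13, -1115.5]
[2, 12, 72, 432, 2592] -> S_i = 2*6^i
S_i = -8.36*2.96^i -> [-8.36, -24.75, -73.25, -216.81, -641.76]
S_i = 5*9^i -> [5, 45, 405, 3645, 32805]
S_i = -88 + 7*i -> [-88, -81, -74, -67, -60]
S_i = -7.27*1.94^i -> [-7.27, -14.1, -27.36, -53.08, -102.98]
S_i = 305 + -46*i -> [305, 259, 213, 167, 121]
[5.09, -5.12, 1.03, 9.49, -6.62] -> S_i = Random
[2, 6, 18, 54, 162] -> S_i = 2*3^i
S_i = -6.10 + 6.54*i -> [-6.1, 0.44, 6.98, 13.52, 20.06]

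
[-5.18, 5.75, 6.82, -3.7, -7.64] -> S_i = Random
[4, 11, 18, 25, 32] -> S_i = 4 + 7*i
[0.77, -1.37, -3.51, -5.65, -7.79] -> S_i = 0.77 + -2.14*i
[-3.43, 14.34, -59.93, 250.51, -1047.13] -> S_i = -3.43*(-4.18)^i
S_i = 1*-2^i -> [1, -2, 4, -8, 16]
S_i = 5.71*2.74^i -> [5.71, 15.65, 42.87, 117.46, 321.84]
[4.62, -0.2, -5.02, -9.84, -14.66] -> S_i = 4.62 + -4.82*i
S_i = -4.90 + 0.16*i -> [-4.9, -4.74, -4.58, -4.42, -4.26]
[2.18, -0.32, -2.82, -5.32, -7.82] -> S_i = 2.18 + -2.50*i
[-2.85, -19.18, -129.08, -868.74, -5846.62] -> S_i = -2.85*6.73^i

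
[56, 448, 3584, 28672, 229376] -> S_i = 56*8^i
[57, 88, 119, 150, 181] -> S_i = 57 + 31*i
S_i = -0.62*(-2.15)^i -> [-0.62, 1.33, -2.87, 6.16, -13.25]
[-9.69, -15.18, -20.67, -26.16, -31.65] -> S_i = -9.69 + -5.49*i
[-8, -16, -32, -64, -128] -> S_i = -8*2^i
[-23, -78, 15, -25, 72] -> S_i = Random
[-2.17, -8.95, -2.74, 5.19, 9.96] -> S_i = Random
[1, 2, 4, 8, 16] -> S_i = 1*2^i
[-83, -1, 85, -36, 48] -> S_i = Random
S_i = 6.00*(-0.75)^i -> [6.0, -4.5, 3.38, -2.53, 1.9]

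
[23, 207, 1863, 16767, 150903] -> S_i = 23*9^i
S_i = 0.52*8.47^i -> [0.52, 4.4, 37.31, 315.98, 2676.31]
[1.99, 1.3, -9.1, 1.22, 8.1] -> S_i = Random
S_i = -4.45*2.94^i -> [-4.45, -13.08, -38.46, -113.08, -332.47]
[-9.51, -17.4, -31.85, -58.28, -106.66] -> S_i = -9.51*1.83^i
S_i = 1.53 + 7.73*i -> [1.53, 9.26, 16.99, 24.72, 32.45]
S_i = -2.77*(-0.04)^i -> [-2.77, 0.11, -0.0, 0.0, -0.0]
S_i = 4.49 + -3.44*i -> [4.49, 1.05, -2.39, -5.83, -9.27]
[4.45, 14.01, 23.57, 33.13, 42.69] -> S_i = 4.45 + 9.56*i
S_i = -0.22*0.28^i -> [-0.22, -0.06, -0.02, -0.0, -0.0]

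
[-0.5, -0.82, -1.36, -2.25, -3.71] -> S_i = -0.50*1.65^i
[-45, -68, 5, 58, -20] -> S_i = Random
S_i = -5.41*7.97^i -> [-5.41, -43.12, -343.65, -2738.88, -21828.83]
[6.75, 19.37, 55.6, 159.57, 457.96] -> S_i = 6.75*2.87^i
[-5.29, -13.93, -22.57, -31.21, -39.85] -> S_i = -5.29 + -8.64*i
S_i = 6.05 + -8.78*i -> [6.05, -2.73, -11.51, -20.29, -29.07]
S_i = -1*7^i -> [-1, -7, -49, -343, -2401]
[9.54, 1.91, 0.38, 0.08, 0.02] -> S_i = 9.54*0.20^i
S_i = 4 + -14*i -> [4, -10, -24, -38, -52]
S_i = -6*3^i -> [-6, -18, -54, -162, -486]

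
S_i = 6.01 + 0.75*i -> [6.01, 6.76, 7.51, 8.26, 9.01]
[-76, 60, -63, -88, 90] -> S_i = Random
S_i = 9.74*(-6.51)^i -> [9.74, -63.41, 412.78, -2687.21, 17493.75]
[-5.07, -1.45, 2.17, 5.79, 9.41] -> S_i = -5.07 + 3.62*i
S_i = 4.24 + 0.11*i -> [4.24, 4.35, 4.46, 4.57, 4.68]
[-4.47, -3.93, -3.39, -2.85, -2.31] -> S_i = -4.47 + 0.54*i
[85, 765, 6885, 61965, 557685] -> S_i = 85*9^i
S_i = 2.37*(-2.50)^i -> [2.37, -5.93, 14.81, -37.03, 92.58]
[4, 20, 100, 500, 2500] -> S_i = 4*5^i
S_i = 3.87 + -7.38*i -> [3.87, -3.51, -10.89, -18.27, -25.65]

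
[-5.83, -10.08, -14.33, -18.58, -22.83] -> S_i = -5.83 + -4.25*i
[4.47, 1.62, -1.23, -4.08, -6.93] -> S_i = 4.47 + -2.85*i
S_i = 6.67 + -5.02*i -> [6.67, 1.65, -3.37, -8.39, -13.41]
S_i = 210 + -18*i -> [210, 192, 174, 156, 138]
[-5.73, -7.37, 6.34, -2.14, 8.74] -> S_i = Random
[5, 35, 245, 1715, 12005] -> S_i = 5*7^i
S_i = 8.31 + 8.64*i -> [8.31, 16.95, 25.59, 34.23, 42.87]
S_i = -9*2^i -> [-9, -18, -36, -72, -144]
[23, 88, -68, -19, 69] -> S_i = Random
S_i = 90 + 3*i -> [90, 93, 96, 99, 102]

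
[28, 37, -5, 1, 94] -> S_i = Random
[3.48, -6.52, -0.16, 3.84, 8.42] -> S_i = Random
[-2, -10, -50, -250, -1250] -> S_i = -2*5^i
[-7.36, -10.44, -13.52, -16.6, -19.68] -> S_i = -7.36 + -3.08*i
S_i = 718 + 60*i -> [718, 778, 838, 898, 958]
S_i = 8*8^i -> [8, 64, 512, 4096, 32768]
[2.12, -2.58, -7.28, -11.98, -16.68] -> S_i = 2.12 + -4.70*i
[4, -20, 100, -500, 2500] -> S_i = 4*-5^i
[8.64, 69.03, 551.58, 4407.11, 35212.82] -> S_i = 8.64*7.99^i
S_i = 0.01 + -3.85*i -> [0.01, -3.84, -7.69, -11.54, -15.39]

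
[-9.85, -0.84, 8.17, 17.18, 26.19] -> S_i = -9.85 + 9.01*i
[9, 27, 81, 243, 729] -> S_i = 9*3^i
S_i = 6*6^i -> [6, 36, 216, 1296, 7776]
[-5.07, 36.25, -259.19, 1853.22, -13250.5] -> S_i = -5.07*(-7.15)^i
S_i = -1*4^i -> [-1, -4, -16, -64, -256]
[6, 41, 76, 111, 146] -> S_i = 6 + 35*i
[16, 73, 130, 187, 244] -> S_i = 16 + 57*i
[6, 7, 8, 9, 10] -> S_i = 6 + 1*i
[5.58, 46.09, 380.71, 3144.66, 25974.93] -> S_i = 5.58*8.26^i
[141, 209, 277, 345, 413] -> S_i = 141 + 68*i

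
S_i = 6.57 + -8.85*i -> [6.57, -2.28, -11.13, -19.98, -28.83]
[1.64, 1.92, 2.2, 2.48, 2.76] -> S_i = 1.64 + 0.28*i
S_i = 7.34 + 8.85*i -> [7.34, 16.19, 25.04, 33.89, 42.74]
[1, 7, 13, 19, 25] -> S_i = 1 + 6*i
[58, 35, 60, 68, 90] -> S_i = Random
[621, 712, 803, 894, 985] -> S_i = 621 + 91*i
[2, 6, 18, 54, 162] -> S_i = 2*3^i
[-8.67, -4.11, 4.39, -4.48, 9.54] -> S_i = Random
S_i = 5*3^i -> [5, 15, 45, 135, 405]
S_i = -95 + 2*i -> [-95, -93, -91, -89, -87]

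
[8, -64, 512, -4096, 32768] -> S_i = 8*-8^i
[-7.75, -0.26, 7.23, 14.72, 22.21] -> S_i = -7.75 + 7.49*i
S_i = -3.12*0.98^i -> [-3.12, -3.06, -3.0, -2.94, -2.88]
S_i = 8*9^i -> [8, 72, 648, 5832, 52488]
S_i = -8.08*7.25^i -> [-8.08, -58.58, -424.7, -3079.11, -22323.56]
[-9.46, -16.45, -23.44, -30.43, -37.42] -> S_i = -9.46 + -6.99*i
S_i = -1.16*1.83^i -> [-1.16, -2.12, -3.88, -7.11, -13.01]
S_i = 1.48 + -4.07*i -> [1.48, -2.59, -6.66, -10.73, -14.8]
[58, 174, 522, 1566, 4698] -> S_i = 58*3^i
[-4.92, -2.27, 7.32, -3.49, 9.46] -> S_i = Random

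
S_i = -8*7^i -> [-8, -56, -392, -2744, -19208]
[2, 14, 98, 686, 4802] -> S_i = 2*7^i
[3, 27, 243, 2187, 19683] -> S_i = 3*9^i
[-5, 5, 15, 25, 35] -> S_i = -5 + 10*i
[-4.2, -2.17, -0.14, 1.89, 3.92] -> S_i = -4.20 + 2.03*i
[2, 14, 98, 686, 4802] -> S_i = 2*7^i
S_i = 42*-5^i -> [42, -210, 1050, -5250, 26250]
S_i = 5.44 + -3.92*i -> [5.44, 1.52, -2.4, -6.32, -10.24]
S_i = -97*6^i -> [-97, -582, -3492, -20952, -125712]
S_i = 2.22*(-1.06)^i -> [2.22, -2.35, 2.49, -2.64, 2.8]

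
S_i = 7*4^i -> [7, 28, 112, 448, 1792]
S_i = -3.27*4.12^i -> [-3.27, -13.47, -55.51, -228.69, -942.19]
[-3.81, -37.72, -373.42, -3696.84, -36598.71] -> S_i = -3.81*9.90^i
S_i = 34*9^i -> [34, 306, 2754, 24786, 223074]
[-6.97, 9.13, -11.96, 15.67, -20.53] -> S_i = -6.97*(-1.31)^i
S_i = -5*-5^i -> [-5, 25, -125, 625, -3125]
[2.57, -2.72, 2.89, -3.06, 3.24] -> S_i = 2.57*(-1.06)^i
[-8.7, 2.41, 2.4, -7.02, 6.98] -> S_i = Random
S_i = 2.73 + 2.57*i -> [2.73, 5.3, 7.87, 10.44, 13.01]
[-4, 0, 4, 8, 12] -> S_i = -4 + 4*i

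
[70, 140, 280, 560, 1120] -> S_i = 70*2^i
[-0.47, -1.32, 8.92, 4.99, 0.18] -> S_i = Random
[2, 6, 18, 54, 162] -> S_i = 2*3^i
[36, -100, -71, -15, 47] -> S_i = Random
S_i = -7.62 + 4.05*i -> [-7.62, -3.57, 0.48, 4.53, 8.58]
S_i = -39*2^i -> [-39, -78, -156, -312, -624]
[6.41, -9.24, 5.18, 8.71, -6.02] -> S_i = Random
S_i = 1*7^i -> [1, 7, 49, 343, 2401]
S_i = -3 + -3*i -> [-3, -6, -9, -12, -15]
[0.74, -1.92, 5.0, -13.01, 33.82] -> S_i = 0.74*(-2.60)^i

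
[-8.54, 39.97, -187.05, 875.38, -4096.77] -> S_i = -8.54*(-4.68)^i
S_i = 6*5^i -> [6, 30, 150, 750, 3750]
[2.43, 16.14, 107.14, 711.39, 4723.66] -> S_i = 2.43*6.64^i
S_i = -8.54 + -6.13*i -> [-8.54, -14.67, -20.8, -26.93, -33.06]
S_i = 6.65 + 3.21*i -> [6.65, 9.86, 13.07, 16.28, 19.49]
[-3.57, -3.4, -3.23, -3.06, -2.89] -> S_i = -3.57 + 0.17*i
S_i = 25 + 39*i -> [25, 64, 103, 142, 181]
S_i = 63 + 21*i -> [63, 84, 105, 126, 147]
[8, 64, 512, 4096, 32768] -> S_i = 8*8^i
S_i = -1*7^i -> [-1, -7, -49, -343, -2401]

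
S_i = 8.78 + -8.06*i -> [8.78, 0.72, -7.34, -15.4, -23.46]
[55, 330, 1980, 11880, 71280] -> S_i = 55*6^i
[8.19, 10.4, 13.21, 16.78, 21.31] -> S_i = 8.19*1.27^i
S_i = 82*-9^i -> [82, -738, 6642, -59778, 538002]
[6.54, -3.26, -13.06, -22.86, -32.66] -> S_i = 6.54 + -9.80*i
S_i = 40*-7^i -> [40, -280, 1960, -13720, 96040]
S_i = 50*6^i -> [50, 300, 1800, 10800, 64800]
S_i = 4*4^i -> [4, 16, 64, 256, 1024]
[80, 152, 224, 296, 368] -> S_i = 80 + 72*i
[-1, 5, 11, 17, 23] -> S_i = -1 + 6*i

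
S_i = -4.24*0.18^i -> [-4.24, -0.76, -0.14, -0.02, -0.0]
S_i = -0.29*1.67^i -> [-0.29, -0.48, -0.81, -1.35, -2.26]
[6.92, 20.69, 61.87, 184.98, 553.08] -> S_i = 6.92*2.99^i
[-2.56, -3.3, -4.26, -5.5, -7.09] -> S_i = -2.56*1.29^i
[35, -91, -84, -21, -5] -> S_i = Random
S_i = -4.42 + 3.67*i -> [-4.42, -0.75, 2.92, 6.59, 10.26]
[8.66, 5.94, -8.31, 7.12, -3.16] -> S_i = Random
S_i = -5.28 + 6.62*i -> [-5.28, 1.34, 7.96, 14.58, 21.2]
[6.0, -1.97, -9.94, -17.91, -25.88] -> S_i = 6.00 + -7.97*i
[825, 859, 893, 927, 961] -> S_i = 825 + 34*i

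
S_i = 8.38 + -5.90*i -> [8.38, 2.48, -3.42, -9.32, -15.22]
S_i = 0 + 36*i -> [0, 36, 72, 108, 144]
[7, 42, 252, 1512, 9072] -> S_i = 7*6^i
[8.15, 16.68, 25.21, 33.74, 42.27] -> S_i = 8.15 + 8.53*i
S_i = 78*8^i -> [78, 624, 4992, 39936, 319488]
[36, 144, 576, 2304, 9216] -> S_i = 36*4^i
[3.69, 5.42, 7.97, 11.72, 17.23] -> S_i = 3.69*1.47^i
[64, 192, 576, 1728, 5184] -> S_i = 64*3^i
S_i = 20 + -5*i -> [20, 15, 10, 5, 0]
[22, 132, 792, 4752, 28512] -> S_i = 22*6^i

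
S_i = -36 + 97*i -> [-36, 61, 158, 255, 352]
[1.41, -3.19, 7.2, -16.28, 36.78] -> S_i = 1.41*(-2.26)^i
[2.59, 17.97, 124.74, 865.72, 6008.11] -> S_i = 2.59*6.94^i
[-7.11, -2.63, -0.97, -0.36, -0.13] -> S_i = -7.11*0.37^i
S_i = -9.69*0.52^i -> [-9.69, -5.04, -2.62, -1.36, -0.71]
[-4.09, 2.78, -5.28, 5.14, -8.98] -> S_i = Random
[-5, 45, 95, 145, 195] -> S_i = -5 + 50*i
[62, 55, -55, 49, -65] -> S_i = Random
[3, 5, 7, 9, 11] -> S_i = 3 + 2*i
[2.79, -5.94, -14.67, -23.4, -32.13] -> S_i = 2.79 + -8.73*i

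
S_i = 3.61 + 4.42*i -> [3.61, 8.03, 12.45, 16.87, 21.29]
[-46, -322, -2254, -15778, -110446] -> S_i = -46*7^i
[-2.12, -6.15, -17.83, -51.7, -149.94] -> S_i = -2.12*2.90^i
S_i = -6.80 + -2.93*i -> [-6.8, -9.73, -12.66, -15.59, -18.52]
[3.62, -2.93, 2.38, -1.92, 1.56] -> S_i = 3.62*(-0.81)^i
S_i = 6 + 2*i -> [6, 8, 10, 12, 14]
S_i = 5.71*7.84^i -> [5.71, 44.77, 350.97, 2751.59, 21572.49]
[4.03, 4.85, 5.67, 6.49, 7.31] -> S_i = 4.03 + 0.82*i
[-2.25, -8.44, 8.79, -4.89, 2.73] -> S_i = Random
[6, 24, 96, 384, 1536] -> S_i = 6*4^i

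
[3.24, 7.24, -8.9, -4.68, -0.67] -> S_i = Random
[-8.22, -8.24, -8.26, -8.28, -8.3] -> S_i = -8.22 + -0.02*i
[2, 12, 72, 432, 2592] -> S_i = 2*6^i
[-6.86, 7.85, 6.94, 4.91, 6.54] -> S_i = Random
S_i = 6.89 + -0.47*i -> [6.89, 6.42, 5.95, 5.48, 5.01]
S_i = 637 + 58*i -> [637, 695, 753, 811, 869]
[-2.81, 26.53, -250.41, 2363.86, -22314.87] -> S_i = -2.81*(-9.44)^i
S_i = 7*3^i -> [7, 21, 63, 189, 567]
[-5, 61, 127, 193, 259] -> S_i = -5 + 66*i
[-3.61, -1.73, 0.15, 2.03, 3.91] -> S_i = -3.61 + 1.88*i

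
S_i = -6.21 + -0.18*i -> [-6.21, -6.39, -6.57, -6.75, -6.93]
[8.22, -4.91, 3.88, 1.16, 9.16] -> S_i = Random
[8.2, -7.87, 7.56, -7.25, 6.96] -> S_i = 8.20*(-0.96)^i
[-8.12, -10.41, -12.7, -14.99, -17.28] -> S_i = -8.12 + -2.29*i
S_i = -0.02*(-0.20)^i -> [-0.02, 0.0, -0.0, 0.0, -0.0]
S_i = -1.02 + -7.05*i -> [-1.02, -8.07, -15.12, -22.17, -29.22]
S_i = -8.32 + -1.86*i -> [-8.32, -10.18, -12.04, -13.9, -15.76]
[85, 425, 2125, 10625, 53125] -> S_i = 85*5^i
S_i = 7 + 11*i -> [7, 18, 29, 40, 51]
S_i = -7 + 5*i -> [-7, -2, 3, 8, 13]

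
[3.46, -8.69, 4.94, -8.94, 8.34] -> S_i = Random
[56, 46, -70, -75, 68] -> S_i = Random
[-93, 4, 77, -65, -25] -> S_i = Random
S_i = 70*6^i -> [70, 420, 2520, 15120, 90720]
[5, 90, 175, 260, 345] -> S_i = 5 + 85*i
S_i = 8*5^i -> [8, 40, 200, 1000, 5000]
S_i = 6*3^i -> [6, 18, 54, 162, 486]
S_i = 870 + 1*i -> [870, 871, 872, 873, 874]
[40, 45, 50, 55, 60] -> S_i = 40 + 5*i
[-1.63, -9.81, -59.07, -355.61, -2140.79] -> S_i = -1.63*6.02^i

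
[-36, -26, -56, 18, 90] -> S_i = Random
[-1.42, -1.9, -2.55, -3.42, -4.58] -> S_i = -1.42*1.34^i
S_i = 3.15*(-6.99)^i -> [3.15, -22.02, 153.91, -1075.83, 7520.02]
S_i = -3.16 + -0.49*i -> [-3.16, -3.65, -4.14, -4.63, -5.12]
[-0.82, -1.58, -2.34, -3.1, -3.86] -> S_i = -0.82 + -0.76*i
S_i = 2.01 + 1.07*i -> [2.01, 3.08, 4.15, 5.22, 6.29]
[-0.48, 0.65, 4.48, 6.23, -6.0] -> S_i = Random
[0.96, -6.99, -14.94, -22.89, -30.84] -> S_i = 0.96 + -7.95*i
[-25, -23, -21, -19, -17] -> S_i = -25 + 2*i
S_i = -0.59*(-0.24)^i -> [-0.59, 0.14, -0.03, 0.01, -0.0]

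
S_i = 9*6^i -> [9, 54, 324, 1944, 11664]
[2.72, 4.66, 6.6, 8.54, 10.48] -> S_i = 2.72 + 1.94*i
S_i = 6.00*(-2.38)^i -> [6.0, -14.28, 33.99, -80.89, 192.51]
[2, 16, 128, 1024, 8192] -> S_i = 2*8^i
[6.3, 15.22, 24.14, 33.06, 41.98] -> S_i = 6.30 + 8.92*i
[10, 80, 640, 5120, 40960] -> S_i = 10*8^i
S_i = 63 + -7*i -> [63, 56, 49, 42, 35]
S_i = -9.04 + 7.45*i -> [-9.04, -1.59, 5.86, 13.31, 20.76]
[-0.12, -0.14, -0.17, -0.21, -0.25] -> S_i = -0.12*1.20^i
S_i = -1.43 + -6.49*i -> [-1.43, -7.92, -14.41, -20.9, -27.39]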